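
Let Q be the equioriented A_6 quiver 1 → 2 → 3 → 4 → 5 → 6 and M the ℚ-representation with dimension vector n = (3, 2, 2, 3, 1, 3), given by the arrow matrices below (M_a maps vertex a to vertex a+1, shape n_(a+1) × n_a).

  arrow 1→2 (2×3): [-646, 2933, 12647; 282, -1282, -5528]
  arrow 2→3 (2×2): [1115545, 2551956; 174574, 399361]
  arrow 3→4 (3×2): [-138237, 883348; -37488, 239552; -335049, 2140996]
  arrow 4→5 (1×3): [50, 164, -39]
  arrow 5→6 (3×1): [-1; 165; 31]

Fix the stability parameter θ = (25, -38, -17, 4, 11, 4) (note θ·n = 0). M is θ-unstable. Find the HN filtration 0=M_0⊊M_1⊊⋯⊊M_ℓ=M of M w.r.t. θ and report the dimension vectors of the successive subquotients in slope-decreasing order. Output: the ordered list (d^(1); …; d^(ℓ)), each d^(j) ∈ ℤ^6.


Interval decomposition of M: I[1,1], I[1,3], I[1,6], I[4,4]^2, I[6,6]^2.
HN type (ℓ=4): μ^(1)=25; μ^(2)=15/2; μ^(3)=4; μ^(4)=-10

((1, 0, 0, 0, 0, 0); (0, 0, 0, 0, 1, 1); (0, 0, 0, 3, 0, 2); (2, 2, 2, 0, 0, 0))


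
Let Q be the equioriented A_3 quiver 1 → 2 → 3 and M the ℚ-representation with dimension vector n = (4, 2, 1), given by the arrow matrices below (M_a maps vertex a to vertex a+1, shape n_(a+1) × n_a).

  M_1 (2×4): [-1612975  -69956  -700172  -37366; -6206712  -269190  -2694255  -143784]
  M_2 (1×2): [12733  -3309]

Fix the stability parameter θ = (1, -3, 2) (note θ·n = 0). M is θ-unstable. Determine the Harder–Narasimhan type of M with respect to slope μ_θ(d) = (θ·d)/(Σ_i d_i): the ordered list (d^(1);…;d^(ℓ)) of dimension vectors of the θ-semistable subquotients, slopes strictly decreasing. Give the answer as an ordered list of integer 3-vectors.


Interval decomposition of M: I[1,1]^2, I[1,2], I[1,3].
HN type (ℓ=3): μ^(1)=2; μ^(2)=1; μ^(3)=-1

((0, 0, 1); (2, 0, 0); (2, 2, 0))


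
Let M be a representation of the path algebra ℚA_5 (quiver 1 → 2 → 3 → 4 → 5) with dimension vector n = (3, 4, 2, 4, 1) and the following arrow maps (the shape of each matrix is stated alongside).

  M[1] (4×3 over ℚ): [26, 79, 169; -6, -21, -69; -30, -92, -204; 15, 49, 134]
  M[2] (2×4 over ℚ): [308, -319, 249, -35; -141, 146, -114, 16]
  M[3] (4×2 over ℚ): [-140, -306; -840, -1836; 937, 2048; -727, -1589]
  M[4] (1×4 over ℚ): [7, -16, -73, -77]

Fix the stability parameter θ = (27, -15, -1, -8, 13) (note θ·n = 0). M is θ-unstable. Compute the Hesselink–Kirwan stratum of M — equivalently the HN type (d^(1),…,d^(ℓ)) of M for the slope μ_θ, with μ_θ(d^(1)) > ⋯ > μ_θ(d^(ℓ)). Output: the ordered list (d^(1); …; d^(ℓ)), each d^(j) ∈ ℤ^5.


Interval decomposition of M: I[1,2], I[1,4], I[1,5], I[2,2], I[4,4]^2.
HN type (ℓ=5): μ^(1)=13; μ^(2)=6; μ^(3)=3/4; μ^(4)=-8; μ^(5)=-15

((0, 0, 0, 0, 1); (1, 1, 0, 0, 0); (2, 2, 2, 2, 0); (0, 0, 0, 2, 0); (0, 1, 0, 0, 0))


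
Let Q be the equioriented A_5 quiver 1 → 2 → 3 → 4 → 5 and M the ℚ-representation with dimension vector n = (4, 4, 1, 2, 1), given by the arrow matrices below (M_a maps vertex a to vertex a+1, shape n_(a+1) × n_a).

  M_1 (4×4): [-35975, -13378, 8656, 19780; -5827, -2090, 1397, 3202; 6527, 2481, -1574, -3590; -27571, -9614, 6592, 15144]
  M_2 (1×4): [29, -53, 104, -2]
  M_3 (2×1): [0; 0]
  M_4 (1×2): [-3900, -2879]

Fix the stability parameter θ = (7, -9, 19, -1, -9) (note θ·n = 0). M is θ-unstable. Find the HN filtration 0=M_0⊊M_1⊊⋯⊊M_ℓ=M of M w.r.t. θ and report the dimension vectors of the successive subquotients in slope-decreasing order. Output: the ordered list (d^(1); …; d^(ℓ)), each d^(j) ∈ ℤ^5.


Via rank(M_{q-1}∘⋯∘M_p): M ≅ I[1,2]^3, I[1,3], I[4,4], I[4,5].
μ_θ-semistable layers: μ^(1)=19; μ^(2)=-1; μ^(3)=-5

((0, 0, 1, 0, 0); (4, 4, 0, 1, 0); (0, 0, 0, 1, 1))


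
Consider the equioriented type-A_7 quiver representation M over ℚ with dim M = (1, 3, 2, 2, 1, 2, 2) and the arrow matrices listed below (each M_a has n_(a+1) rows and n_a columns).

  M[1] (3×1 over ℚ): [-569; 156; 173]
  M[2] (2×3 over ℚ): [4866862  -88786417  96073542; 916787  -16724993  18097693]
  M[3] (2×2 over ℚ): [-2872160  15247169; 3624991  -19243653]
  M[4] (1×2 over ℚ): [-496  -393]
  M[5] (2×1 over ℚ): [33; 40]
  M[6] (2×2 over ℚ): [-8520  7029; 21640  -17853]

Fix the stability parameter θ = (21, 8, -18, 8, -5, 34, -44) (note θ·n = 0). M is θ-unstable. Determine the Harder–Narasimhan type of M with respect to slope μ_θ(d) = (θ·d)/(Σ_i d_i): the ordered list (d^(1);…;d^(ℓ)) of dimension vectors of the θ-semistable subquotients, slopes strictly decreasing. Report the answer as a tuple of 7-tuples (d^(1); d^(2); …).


Via rank(M_{q-1}∘⋯∘M_p): M ≅ I[1,6], I[2,2], I[2,4], I[6,7], I[7,7].
μ_θ-semistable layers: μ^(1)=34; μ^(2)=8; μ^(3)=14/5; μ^(4)=-5; μ^(5)=-44

((0, 0, 0, 0, 0, 1, 0); (0, 1, 0, 1, 0, 0, 0); (1, 1, 1, 1, 1, 0, 0); (0, 1, 1, 0, 0, 1, 1); (0, 0, 0, 0, 0, 0, 1))


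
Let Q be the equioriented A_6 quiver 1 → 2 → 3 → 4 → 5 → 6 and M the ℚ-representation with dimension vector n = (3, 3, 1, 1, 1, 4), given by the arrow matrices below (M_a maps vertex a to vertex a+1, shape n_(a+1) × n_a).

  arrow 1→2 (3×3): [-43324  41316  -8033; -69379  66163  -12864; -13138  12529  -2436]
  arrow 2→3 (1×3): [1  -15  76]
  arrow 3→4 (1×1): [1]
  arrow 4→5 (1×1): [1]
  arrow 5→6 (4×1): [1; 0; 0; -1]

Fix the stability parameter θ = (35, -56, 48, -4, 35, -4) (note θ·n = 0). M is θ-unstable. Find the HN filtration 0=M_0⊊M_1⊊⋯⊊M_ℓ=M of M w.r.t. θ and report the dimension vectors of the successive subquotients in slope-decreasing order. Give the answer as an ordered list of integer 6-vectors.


Barcode: M ≅ I[1,2]^2, I[1,6], I[6,6]^3. HN layers by μ_θ (3 steps, strictly decreasing):
  μ^(1)=75/4; μ^(2)=-4; μ^(3)=-21/2

((0, 0, 1, 1, 1, 1); (0, 0, 0, 0, 0, 3); (3, 3, 0, 0, 0, 0))


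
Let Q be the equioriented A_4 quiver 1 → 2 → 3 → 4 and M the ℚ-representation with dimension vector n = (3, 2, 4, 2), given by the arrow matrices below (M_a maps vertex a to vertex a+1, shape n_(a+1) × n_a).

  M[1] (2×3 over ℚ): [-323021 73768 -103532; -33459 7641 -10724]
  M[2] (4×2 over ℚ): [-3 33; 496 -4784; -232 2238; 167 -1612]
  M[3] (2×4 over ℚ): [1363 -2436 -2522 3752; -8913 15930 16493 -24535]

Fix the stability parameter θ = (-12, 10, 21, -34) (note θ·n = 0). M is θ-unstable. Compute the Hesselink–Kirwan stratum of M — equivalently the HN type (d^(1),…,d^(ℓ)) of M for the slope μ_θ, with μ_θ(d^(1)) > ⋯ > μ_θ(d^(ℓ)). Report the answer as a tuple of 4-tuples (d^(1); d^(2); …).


Interval decomposition of M: I[1,1], I[1,4]^2, I[3,3]^2.
HN type (ℓ=3): μ^(1)=21; μ^(2)=-1; μ^(3)=-12

((0, 0, 2, 0); (0, 2, 2, 2); (3, 0, 0, 0))


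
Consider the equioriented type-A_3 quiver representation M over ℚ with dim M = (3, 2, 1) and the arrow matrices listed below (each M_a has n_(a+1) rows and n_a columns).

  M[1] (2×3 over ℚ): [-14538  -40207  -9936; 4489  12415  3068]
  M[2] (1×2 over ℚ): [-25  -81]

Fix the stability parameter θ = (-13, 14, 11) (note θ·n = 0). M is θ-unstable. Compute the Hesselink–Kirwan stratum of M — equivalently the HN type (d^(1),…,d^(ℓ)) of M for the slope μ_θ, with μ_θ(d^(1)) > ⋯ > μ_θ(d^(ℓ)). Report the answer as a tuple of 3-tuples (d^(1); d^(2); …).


Barcode: M ≅ I[1,1], I[1,2], I[1,3]. HN layers by μ_θ (3 steps, strictly decreasing):
  μ^(1)=14; μ^(2)=25/2; μ^(3)=-13

((0, 1, 0); (0, 1, 1); (3, 0, 0))


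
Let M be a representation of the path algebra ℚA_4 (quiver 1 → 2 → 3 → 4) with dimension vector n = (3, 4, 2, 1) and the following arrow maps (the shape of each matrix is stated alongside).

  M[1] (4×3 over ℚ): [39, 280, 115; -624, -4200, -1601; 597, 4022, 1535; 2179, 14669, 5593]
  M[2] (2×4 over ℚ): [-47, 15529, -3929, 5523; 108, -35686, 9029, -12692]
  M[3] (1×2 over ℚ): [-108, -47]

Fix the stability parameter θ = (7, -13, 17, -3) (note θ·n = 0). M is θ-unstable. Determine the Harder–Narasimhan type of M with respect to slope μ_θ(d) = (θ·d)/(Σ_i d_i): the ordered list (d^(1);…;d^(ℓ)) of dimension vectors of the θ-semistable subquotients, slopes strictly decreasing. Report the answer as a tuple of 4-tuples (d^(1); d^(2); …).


Barcode: M ≅ I[1,2], I[1,3], I[1,4], I[2,2]. HN layers by μ_θ (4 steps, strictly decreasing):
  μ^(1)=17; μ^(2)=7; μ^(3)=-3; μ^(4)=-13

((0, 0, 1, 0); (0, 0, 1, 1); (3, 3, 0, 0); (0, 1, 0, 0))


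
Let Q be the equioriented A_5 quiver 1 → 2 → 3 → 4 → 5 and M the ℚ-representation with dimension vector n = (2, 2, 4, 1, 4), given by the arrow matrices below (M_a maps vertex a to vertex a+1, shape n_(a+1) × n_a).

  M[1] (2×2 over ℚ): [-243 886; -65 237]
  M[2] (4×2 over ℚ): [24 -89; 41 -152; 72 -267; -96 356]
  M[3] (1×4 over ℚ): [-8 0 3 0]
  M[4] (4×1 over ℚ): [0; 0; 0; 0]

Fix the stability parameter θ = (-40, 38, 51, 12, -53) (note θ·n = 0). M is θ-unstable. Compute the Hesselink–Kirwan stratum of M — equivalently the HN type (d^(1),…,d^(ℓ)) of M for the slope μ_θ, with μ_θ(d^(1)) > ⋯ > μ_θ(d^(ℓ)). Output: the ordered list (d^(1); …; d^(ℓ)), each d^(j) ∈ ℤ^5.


Interval decomposition of M: I[1,3], I[1,4], I[3,3]^2, I[5,5]^4.
HN type (ℓ=5): μ^(1)=51; μ^(2)=38; μ^(3)=101/3; μ^(4)=-40; μ^(5)=-53

((0, 0, 3, 0, 0); (0, 1, 0, 0, 0); (0, 1, 1, 1, 0); (2, 0, 0, 0, 0); (0, 0, 0, 0, 4))


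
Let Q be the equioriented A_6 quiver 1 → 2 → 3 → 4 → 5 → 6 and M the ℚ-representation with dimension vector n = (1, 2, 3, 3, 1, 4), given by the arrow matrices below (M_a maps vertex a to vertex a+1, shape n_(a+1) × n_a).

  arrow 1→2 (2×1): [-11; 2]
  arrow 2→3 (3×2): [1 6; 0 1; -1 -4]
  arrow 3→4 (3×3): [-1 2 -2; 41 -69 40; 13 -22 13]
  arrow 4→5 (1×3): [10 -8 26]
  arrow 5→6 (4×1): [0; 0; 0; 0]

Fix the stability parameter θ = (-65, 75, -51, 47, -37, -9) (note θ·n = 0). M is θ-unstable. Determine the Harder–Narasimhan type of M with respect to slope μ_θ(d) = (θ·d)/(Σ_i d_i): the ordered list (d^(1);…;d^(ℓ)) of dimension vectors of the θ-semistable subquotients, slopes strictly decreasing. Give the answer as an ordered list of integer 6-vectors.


Barcode: M ≅ I[1,5], I[2,4], I[3,4], I[6,6]^4. HN layers by μ_θ (6 steps, strictly decreasing):
  μ^(1)=47; μ^(2)=12; μ^(3)=17/2; μ^(4)=-9; μ^(5)=-51; μ^(6)=-65

((0, 0, 0, 2, 0, 0); (0, 1, 1, 0, 0, 0); (0, 1, 1, 1, 1, 0); (0, 0, 0, 0, 0, 4); (0, 0, 1, 0, 0, 0); (1, 0, 0, 0, 0, 0))


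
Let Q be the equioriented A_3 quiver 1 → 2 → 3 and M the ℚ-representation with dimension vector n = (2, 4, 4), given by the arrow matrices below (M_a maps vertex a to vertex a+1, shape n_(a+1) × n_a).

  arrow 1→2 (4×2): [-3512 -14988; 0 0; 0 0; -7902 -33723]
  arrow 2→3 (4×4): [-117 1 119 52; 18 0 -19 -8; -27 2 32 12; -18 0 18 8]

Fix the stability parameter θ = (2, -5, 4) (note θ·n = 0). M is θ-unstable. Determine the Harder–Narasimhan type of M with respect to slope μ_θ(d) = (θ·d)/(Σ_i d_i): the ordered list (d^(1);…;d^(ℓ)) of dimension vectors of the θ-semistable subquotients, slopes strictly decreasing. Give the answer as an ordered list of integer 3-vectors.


Interval decomposition of M: I[1,1], I[1,2], I[2,3]^3, I[3,3].
HN type (ℓ=4): μ^(1)=4; μ^(2)=2; μ^(3)=-3/2; μ^(4)=-5

((0, 0, 4); (1, 0, 0); (1, 1, 0); (0, 3, 0))


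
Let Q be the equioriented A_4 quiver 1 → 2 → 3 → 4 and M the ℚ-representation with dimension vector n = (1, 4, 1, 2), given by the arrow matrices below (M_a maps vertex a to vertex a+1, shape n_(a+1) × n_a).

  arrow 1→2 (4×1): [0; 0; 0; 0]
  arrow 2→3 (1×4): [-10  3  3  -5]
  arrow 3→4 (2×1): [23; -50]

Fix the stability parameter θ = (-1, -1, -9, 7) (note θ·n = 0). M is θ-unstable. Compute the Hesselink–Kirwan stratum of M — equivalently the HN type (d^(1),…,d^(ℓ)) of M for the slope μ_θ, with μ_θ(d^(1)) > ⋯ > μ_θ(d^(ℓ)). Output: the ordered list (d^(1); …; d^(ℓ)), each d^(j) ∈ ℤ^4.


Interval decomposition of M: I[1,1], I[2,2]^3, I[2,4], I[4,4].
HN type (ℓ=3): μ^(1)=7; μ^(2)=-1; μ^(3)=-5

((0, 0, 0, 2); (1, 3, 0, 0); (0, 1, 1, 0))


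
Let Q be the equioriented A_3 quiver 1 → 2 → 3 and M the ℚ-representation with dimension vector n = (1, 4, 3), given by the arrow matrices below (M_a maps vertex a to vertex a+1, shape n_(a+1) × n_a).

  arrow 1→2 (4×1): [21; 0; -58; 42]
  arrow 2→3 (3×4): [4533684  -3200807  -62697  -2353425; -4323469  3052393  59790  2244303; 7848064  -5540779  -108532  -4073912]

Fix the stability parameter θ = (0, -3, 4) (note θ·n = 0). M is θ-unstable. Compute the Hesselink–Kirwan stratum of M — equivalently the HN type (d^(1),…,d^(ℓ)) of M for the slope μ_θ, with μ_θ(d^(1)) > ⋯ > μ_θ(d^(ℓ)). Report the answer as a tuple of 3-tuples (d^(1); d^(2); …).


Via rank(M_{q-1}∘⋯∘M_p): M ≅ I[1,3], I[2,2], I[2,3]^2.
μ_θ-semistable layers: μ^(1)=4; μ^(2)=-3/2; μ^(3)=-3

((0, 0, 3); (1, 1, 0); (0, 3, 0))


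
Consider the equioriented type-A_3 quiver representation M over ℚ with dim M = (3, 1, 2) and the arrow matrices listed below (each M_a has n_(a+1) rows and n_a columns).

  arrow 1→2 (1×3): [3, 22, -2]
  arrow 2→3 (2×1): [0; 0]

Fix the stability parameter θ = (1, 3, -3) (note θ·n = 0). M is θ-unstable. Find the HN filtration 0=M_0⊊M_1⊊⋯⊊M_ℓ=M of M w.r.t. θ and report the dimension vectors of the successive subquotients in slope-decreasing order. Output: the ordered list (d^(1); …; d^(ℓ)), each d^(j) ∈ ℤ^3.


Via rank(M_{q-1}∘⋯∘M_p): M ≅ I[1,1]^2, I[1,2], I[3,3]^2.
μ_θ-semistable layers: μ^(1)=3; μ^(2)=1; μ^(3)=-3

((0, 1, 0); (3, 0, 0); (0, 0, 2))


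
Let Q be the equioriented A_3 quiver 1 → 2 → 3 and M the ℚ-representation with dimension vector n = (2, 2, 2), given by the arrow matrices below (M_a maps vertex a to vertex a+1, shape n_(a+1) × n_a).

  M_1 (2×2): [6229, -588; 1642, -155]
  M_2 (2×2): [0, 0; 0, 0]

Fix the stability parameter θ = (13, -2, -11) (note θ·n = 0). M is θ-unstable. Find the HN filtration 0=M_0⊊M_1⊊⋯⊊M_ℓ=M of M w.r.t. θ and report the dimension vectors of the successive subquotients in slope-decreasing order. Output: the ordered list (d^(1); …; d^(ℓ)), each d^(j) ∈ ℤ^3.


Via rank(M_{q-1}∘⋯∘M_p): M ≅ I[1,2]^2, I[3,3]^2.
μ_θ-semistable layers: μ^(1)=11/2; μ^(2)=-11

((2, 2, 0); (0, 0, 2))


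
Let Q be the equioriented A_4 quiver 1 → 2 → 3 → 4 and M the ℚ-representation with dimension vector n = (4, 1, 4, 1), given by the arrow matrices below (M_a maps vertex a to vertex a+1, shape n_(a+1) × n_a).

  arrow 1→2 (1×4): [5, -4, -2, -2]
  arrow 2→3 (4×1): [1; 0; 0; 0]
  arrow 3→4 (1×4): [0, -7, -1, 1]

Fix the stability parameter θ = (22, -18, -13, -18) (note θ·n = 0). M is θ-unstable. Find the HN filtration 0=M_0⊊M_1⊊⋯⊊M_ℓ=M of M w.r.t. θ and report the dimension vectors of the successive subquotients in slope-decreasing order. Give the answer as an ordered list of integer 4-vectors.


Barcode: M ≅ I[1,1]^3, I[1,3], I[3,3]^2, I[3,4]. HN layers by μ_θ (4 steps, strictly decreasing):
  μ^(1)=22; μ^(2)=-3; μ^(3)=-13; μ^(4)=-31/2

((3, 0, 0, 0); (1, 1, 1, 0); (0, 0, 2, 0); (0, 0, 1, 1))


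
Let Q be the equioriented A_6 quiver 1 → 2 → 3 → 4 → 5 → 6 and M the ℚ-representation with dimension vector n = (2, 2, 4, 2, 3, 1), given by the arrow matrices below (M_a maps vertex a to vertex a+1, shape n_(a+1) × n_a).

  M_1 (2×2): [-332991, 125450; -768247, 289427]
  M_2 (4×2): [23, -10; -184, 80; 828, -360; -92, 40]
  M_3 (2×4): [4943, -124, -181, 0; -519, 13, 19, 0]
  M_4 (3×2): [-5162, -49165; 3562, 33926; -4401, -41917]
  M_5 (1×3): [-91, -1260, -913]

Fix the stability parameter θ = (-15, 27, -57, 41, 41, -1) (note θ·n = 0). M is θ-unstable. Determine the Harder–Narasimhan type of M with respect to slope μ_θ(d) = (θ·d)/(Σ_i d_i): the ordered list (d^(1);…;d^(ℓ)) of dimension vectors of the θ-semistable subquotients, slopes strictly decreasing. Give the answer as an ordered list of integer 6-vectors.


Interval decomposition of M: I[1,2], I[1,6], I[3,3]^2, I[3,5], I[5,5].
HN type (ℓ=4): μ^(1)=41; μ^(2)=27; μ^(3)=-15; μ^(4)=-57

((0, 0, 0, 1, 2, 0); (0, 1, 0, 1, 1, 1); (2, 1, 1, 0, 0, 0); (0, 0, 3, 0, 0, 0))


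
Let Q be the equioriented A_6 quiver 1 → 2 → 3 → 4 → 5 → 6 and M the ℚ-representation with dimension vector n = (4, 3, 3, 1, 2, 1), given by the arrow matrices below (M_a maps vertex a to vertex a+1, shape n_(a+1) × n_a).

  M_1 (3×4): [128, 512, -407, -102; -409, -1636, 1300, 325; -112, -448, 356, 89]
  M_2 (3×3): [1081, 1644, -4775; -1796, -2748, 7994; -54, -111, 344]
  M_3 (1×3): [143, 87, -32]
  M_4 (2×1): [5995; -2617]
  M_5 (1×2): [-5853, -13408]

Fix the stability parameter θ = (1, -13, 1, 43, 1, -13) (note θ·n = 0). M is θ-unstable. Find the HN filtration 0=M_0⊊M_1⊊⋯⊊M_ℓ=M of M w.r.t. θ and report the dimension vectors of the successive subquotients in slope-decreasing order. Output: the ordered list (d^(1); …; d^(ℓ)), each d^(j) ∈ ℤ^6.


Barcode: M ≅ I[1,1], I[1,3]^2, I[1,6], I[5,5]. HN layers by μ_θ (3 steps, strictly decreasing):
  μ^(1)=31/3; μ^(2)=1; μ^(3)=-6

((0, 0, 0, 1, 1, 1); (1, 0, 3, 0, 1, 0); (3, 3, 0, 0, 0, 0))


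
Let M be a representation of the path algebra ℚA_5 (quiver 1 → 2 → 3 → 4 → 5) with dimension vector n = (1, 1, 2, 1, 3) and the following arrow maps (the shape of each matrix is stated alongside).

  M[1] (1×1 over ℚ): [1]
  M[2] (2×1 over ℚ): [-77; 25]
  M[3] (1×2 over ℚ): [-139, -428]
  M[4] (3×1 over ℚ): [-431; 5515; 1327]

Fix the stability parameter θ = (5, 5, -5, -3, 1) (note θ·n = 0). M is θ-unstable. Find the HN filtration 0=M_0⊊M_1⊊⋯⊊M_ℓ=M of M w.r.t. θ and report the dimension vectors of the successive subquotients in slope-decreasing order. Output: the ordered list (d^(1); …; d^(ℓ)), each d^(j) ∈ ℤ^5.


Interval decomposition of M: I[1,5], I[3,3], I[5,5]^2.
HN type (ℓ=3): μ^(1)=1; μ^(2)=1/2; μ^(3)=-5

((0, 0, 0, 0, 3); (1, 1, 1, 1, 0); (0, 0, 1, 0, 0))


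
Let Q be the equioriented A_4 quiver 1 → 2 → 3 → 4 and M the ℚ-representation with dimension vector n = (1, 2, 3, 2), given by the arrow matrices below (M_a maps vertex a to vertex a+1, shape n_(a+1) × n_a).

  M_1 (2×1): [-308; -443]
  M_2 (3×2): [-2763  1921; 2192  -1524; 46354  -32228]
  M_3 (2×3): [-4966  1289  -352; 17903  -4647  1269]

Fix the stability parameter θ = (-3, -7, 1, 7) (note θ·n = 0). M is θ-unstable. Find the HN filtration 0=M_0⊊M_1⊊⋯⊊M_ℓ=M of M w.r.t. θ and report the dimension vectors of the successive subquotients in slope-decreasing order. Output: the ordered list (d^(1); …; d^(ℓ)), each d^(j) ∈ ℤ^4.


Interval decomposition of M: I[1,4], I[2,3], I[3,4].
HN type (ℓ=4): μ^(1)=7; μ^(2)=1; μ^(3)=-5; μ^(4)=-7

((0, 0, 0, 2); (0, 0, 3, 0); (1, 1, 0, 0); (0, 1, 0, 0))


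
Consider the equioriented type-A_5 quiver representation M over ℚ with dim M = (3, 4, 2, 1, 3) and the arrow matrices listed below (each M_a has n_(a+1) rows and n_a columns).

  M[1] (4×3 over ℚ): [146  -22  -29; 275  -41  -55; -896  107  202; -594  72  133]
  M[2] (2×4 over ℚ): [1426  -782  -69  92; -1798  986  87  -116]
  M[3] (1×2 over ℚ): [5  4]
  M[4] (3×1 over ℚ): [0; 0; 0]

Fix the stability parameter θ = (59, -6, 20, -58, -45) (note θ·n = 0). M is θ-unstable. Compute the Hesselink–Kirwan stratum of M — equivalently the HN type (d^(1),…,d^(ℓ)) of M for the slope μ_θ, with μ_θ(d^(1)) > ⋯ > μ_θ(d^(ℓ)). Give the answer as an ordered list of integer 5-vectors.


Via rank(M_{q-1}∘⋯∘M_p): M ≅ I[1,2]^2, I[1,4], I[2,2], I[3,3], I[5,5]^3.
μ_θ-semistable layers: μ^(1)=53/2; μ^(2)=20; μ^(3)=15/4; μ^(4)=-6; μ^(5)=-45

((2, 2, 0, 0, 0); (0, 0, 1, 0, 0); (1, 1, 1, 1, 0); (0, 1, 0, 0, 0); (0, 0, 0, 0, 3))


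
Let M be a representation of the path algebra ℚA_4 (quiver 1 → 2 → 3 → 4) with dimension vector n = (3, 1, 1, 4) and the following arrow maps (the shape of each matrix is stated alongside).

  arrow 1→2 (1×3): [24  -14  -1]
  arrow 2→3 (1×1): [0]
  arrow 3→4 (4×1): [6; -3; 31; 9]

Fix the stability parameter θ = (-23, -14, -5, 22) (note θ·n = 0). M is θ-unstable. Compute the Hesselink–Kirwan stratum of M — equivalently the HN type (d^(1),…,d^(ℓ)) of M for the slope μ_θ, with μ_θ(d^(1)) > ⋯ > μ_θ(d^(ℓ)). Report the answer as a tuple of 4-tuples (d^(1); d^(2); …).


Barcode: M ≅ I[1,1]^2, I[1,2], I[3,4], I[4,4]^3. HN layers by μ_θ (4 steps, strictly decreasing):
  μ^(1)=22; μ^(2)=-5; μ^(3)=-14; μ^(4)=-23

((0, 0, 0, 4); (0, 0, 1, 0); (0, 1, 0, 0); (3, 0, 0, 0))


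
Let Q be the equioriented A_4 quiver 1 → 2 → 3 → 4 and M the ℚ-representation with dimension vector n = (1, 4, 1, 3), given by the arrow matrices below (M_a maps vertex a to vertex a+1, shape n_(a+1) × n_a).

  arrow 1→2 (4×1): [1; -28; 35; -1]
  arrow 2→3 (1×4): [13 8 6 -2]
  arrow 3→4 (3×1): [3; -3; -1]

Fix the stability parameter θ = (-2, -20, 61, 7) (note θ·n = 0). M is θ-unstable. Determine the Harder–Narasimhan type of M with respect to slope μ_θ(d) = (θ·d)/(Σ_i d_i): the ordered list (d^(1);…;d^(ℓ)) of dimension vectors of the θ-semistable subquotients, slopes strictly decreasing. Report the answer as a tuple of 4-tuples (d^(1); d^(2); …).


Via rank(M_{q-1}∘⋯∘M_p): M ≅ I[1,4], I[2,2]^3, I[4,4]^2.
μ_θ-semistable layers: μ^(1)=34; μ^(2)=7; μ^(3)=-11; μ^(4)=-20

((0, 0, 1, 1); (0, 0, 0, 2); (1, 1, 0, 0); (0, 3, 0, 0))


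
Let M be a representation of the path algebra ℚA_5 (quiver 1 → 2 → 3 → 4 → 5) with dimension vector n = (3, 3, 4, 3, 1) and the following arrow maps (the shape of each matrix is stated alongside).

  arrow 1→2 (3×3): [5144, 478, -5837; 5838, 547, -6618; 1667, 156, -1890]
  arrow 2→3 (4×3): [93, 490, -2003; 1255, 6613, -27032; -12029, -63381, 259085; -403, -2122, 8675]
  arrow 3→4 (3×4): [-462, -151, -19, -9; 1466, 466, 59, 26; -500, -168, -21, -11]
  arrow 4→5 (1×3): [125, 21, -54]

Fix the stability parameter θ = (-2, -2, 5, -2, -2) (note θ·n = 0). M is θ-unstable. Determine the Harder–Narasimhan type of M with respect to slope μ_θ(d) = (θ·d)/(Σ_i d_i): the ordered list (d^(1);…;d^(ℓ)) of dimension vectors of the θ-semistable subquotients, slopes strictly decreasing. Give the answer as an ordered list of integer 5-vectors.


Barcode: M ≅ I[1,4]^2, I[1,5], I[3,3]. HN layers by μ_θ (4 steps, strictly decreasing):
  μ^(1)=5; μ^(2)=3/2; μ^(3)=1/3; μ^(4)=-2

((0, 0, 1, 0, 0); (0, 0, 2, 2, 0); (0, 0, 1, 1, 1); (3, 3, 0, 0, 0))


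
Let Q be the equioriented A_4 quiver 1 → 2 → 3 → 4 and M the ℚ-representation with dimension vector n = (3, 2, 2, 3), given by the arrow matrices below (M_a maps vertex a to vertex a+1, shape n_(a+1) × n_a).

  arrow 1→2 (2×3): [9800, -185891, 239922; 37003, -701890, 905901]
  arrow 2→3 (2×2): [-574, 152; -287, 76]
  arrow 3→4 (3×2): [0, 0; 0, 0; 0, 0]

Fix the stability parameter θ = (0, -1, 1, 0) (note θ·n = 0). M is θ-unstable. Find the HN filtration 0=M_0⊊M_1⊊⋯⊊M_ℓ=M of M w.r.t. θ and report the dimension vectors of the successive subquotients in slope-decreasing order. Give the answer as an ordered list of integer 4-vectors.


Barcode: M ≅ I[1,1], I[1,2], I[1,3], I[3,3], I[4,4]^3. HN layers by μ_θ (3 steps, strictly decreasing):
  μ^(1)=1; μ^(2)=0; μ^(3)=-1/2

((0, 0, 2, 0); (1, 0, 0, 3); (2, 2, 0, 0))


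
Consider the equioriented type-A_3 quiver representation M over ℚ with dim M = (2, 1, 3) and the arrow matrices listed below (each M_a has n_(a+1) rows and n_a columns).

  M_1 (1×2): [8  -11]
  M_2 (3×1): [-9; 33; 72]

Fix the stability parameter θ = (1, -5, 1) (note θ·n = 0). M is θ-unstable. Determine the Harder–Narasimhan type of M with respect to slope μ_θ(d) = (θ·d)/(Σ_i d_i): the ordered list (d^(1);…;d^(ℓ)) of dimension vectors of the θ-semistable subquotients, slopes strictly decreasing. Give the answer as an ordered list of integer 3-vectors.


Barcode: M ≅ I[1,1], I[1,3], I[3,3]^2. HN layers by μ_θ (2 steps, strictly decreasing):
  μ^(1)=1; μ^(2)=-2

((1, 0, 3); (1, 1, 0))


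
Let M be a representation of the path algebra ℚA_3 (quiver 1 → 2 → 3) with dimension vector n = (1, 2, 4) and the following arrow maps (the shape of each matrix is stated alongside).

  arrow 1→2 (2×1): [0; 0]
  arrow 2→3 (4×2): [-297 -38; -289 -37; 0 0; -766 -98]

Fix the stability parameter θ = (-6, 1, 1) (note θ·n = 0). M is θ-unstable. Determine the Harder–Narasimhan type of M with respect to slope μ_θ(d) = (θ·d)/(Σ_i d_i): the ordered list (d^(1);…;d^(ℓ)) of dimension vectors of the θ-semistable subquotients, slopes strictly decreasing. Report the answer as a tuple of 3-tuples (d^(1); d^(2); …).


Interval decomposition of M: I[1,1], I[2,3]^2, I[3,3]^2.
HN type (ℓ=2): μ^(1)=1; μ^(2)=-6

((0, 2, 4); (1, 0, 0))


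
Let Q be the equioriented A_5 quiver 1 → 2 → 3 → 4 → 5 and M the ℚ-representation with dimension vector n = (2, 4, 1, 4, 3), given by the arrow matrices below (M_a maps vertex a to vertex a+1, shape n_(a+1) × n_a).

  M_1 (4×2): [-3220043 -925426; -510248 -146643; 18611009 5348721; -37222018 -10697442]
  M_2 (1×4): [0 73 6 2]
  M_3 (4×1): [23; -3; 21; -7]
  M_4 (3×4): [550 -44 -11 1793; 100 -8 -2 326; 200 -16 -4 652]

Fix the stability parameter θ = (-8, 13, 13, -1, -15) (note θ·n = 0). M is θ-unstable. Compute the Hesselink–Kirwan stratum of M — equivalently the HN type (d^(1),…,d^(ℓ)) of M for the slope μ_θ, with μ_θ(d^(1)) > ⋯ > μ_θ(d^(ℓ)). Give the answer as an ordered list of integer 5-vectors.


Via rank(M_{q-1}∘⋯∘M_p): M ≅ I[1,2], I[1,4], I[2,2]^2, I[4,4]^2, I[4,5], I[5,5]^2.
μ_θ-semistable layers: μ^(1)=13; μ^(2)=25/3; μ^(3)=-1; μ^(4)=-8; μ^(5)=-15

((0, 3, 0, 0, 0); (0, 1, 1, 1, 0); (0, 0, 0, 2, 0); (2, 0, 0, 1, 1); (0, 0, 0, 0, 2))


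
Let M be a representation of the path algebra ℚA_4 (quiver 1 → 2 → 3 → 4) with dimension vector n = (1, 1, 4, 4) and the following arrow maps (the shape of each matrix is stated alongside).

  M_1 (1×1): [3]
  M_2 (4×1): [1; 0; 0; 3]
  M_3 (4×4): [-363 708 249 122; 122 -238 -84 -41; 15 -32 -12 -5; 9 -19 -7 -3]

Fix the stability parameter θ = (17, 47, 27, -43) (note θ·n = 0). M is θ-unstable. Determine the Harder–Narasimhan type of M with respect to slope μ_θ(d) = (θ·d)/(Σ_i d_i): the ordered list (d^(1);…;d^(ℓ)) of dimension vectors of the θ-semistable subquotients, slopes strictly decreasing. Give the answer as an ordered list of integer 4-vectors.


Interval decomposition of M: I[1,4], I[3,4]^3.
HN type (ℓ=2): μ^(1)=12; μ^(2)=-8

((1, 1, 1, 1); (0, 0, 3, 3))


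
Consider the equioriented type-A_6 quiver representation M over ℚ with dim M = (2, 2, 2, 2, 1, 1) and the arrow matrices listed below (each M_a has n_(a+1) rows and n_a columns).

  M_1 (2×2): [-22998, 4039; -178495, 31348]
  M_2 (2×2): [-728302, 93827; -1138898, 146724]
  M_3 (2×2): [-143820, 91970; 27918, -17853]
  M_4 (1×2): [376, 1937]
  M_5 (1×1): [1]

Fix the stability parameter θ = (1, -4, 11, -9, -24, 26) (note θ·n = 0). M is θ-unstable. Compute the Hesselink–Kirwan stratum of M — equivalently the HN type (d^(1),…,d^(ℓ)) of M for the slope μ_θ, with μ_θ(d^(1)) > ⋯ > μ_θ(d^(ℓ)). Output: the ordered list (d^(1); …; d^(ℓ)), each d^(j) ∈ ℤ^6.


Barcode: M ≅ I[1,3], I[1,6], I[4,4]. HN layers by μ_θ (5 steps, strictly decreasing):
  μ^(1)=26; μ^(2)=11; μ^(3)=-3/2; μ^(4)=-5; μ^(5)=-9

((0, 0, 0, 0, 0, 1); (0, 0, 1, 0, 0, 0); (1, 1, 0, 0, 0, 0); (1, 1, 1, 1, 1, 0); (0, 0, 0, 1, 0, 0))


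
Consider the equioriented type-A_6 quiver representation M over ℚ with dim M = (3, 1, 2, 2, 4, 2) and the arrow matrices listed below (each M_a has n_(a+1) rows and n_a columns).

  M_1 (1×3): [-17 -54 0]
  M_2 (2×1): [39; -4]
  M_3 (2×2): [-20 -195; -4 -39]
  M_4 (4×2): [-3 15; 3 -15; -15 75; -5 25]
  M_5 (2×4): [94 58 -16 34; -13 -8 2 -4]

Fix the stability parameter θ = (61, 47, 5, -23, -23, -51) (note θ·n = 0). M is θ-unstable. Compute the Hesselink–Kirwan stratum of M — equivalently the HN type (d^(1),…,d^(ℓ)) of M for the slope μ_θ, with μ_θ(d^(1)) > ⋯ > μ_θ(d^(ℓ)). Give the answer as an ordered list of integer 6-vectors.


Barcode: M ≅ I[1,1]^2, I[1,3], I[3,4], I[4,6], I[5,5]^2, I[5,6]. HN layers by μ_θ (6 steps, strictly decreasing):
  μ^(1)=61; μ^(2)=113/3; μ^(3)=-9; μ^(4)=-23; μ^(5)=-97/3; μ^(6)=-37

((2, 0, 0, 0, 0, 0); (1, 1, 1, 0, 0, 0); (0, 0, 1, 1, 0, 0); (0, 0, 0, 0, 2, 0); (0, 0, 0, 1, 1, 1); (0, 0, 0, 0, 1, 1))


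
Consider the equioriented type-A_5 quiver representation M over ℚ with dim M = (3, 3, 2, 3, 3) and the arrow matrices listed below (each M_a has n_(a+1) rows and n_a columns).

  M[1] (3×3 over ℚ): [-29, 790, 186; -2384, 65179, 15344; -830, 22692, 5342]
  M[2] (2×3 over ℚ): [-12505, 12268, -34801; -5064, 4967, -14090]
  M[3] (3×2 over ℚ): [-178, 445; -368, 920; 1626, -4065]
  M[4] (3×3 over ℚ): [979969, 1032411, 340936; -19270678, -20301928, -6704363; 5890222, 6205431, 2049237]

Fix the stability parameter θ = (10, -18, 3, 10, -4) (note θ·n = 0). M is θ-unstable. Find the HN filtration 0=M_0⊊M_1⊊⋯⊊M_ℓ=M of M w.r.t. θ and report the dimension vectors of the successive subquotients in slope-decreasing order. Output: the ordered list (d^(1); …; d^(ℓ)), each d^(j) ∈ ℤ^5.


Via rank(M_{q-1}∘⋯∘M_p): M ≅ I[1,2], I[1,3], I[1,5], I[4,5]^2.
μ_θ-semistable layers: μ^(1)=3; μ^(2)=-4

((0, 0, 2, 3, 3); (3, 3, 0, 0, 0))


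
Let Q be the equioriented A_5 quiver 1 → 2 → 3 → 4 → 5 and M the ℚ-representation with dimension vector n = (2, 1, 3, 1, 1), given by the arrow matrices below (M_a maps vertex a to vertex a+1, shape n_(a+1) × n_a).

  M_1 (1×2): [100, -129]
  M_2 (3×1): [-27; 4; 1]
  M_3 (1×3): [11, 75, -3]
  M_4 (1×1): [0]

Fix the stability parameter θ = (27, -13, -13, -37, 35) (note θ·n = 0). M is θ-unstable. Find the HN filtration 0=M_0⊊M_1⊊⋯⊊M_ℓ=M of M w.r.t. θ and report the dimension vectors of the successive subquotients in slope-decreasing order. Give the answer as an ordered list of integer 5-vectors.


Barcode: M ≅ I[1,1], I[1,3], I[3,3], I[3,4], I[5,5]. HN layers by μ_θ (5 steps, strictly decreasing):
  μ^(1)=35; μ^(2)=27; μ^(3)=1/3; μ^(4)=-13; μ^(5)=-25

((0, 0, 0, 0, 1); (1, 0, 0, 0, 0); (1, 1, 1, 0, 0); (0, 0, 1, 0, 0); (0, 0, 1, 1, 0))


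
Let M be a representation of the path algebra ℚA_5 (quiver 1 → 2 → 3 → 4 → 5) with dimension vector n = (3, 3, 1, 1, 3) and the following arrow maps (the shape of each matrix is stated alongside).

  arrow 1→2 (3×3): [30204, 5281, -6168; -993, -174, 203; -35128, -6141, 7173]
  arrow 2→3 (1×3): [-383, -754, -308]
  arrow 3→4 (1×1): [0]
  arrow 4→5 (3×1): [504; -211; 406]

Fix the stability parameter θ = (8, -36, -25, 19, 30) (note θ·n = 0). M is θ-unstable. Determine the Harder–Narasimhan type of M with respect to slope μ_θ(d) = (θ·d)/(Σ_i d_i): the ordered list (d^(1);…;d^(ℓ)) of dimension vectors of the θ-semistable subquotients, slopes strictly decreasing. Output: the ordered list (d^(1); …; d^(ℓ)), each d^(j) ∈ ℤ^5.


Interval decomposition of M: I[1,2]^2, I[1,3], I[4,5], I[5,5]^2.
HN type (ℓ=4): μ^(1)=30; μ^(2)=19; μ^(3)=-14; μ^(4)=-53/3

((0, 0, 0, 0, 3); (0, 0, 0, 1, 0); (2, 2, 0, 0, 0); (1, 1, 1, 0, 0))


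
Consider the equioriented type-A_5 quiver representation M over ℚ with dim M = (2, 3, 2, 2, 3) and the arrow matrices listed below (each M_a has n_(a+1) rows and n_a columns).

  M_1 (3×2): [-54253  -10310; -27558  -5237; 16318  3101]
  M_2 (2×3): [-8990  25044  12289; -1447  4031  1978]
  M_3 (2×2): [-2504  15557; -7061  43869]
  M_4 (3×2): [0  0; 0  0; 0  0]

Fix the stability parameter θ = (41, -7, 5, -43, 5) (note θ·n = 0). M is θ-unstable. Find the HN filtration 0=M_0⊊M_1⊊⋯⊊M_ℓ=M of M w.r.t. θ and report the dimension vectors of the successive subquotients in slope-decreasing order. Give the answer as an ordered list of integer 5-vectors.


Interval decomposition of M: I[1,4]^2, I[2,2], I[5,5]^3.
HN type (ℓ=3): μ^(1)=5; μ^(2)=-1; μ^(3)=-7

((0, 0, 0, 0, 3); (2, 2, 2, 2, 0); (0, 1, 0, 0, 0))


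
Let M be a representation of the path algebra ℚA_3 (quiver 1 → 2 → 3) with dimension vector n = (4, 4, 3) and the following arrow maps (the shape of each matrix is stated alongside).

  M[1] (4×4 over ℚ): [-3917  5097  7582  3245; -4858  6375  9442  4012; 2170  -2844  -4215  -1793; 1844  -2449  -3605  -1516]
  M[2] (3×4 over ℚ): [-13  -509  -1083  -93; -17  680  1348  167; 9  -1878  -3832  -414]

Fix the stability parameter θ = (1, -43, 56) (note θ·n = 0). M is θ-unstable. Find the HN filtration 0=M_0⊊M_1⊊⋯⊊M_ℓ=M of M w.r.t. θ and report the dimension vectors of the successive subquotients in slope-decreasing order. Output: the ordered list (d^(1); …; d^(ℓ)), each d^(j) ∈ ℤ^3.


Barcode: M ≅ I[1,2], I[1,3]^3. HN layers by μ_θ (2 steps, strictly decreasing):
  μ^(1)=56; μ^(2)=-21

((0, 0, 3); (4, 4, 0))


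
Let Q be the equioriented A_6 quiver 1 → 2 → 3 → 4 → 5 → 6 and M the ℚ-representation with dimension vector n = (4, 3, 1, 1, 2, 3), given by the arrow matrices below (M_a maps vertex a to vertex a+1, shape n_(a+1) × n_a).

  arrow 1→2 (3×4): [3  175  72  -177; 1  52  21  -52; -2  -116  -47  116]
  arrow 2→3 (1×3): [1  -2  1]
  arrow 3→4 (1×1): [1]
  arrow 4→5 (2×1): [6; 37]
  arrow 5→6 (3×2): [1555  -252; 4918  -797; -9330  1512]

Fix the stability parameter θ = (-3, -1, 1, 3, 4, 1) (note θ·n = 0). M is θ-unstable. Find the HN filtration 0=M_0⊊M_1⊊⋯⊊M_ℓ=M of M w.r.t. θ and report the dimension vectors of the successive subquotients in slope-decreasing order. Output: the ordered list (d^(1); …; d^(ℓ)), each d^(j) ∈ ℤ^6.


Barcode: M ≅ I[1,1], I[1,2]^2, I[1,6], I[5,6], I[6,6]. HN layers by μ_θ (5 steps, strictly decreasing):
  μ^(1)=8/3; μ^(2)=5/2; μ^(3)=1; μ^(4)=-1; μ^(5)=-3

((0, 0, 0, 1, 1, 1); (0, 0, 0, 0, 1, 1); (0, 0, 1, 0, 0, 1); (0, 3, 0, 0, 0, 0); (4, 0, 0, 0, 0, 0))


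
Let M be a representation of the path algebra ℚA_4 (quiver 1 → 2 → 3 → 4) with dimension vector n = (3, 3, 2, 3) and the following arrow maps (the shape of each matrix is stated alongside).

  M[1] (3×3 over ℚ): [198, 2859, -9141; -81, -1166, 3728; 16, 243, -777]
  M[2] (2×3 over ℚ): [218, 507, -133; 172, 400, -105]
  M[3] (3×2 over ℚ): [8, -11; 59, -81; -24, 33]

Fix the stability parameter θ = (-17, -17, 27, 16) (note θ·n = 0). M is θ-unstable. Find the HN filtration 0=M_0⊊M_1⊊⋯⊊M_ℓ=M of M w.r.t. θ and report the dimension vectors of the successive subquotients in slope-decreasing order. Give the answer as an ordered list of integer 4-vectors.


Barcode: M ≅ I[1,1], I[1,4]^2, I[2,2], I[4,4]. HN layers by μ_θ (3 steps, strictly decreasing):
  μ^(1)=43/2; μ^(2)=16; μ^(3)=-17

((0, 0, 2, 2); (0, 0, 0, 1); (3, 3, 0, 0))


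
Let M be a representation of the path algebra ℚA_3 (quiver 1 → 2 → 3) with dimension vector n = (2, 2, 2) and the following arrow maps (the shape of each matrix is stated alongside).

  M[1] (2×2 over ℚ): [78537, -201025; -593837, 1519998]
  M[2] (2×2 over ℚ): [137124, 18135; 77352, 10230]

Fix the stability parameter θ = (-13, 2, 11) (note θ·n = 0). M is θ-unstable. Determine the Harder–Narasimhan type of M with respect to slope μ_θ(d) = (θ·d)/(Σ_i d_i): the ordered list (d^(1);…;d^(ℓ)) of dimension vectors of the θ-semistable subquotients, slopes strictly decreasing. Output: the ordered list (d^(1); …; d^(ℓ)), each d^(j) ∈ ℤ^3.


Interval decomposition of M: I[1,2], I[1,3], I[3,3].
HN type (ℓ=3): μ^(1)=11; μ^(2)=2; μ^(3)=-13

((0, 0, 2); (0, 2, 0); (2, 0, 0))


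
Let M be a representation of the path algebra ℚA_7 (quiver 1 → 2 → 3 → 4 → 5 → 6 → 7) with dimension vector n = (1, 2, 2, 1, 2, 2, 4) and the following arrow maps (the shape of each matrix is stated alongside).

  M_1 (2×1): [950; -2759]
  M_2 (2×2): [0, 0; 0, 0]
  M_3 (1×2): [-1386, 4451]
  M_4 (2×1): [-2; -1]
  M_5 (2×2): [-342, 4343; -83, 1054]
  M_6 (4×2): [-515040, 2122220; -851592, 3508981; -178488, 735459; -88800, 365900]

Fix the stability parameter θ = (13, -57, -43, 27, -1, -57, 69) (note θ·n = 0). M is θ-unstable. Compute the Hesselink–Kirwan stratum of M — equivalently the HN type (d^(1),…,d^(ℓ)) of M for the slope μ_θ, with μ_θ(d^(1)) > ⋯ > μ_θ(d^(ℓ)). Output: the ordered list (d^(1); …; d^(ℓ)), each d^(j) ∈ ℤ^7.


Via rank(M_{q-1}∘⋯∘M_p): M ≅ I[1,2], I[2,2], I[3,3], I[3,6], I[5,7], I[7,7]^3.
μ_θ-semistable layers: μ^(1)=69; μ^(2)=-31/3; μ^(3)=-22; μ^(4)=-29; μ^(5)=-43; μ^(6)=-57

((0, 0, 0, 0, 0, 0, 4); (0, 0, 0, 1, 1, 1, 0); (1, 1, 0, 0, 0, 0, 0); (0, 0, 0, 0, 1, 1, 0); (0, 0, 2, 0, 0, 0, 0); (0, 1, 0, 0, 0, 0, 0))


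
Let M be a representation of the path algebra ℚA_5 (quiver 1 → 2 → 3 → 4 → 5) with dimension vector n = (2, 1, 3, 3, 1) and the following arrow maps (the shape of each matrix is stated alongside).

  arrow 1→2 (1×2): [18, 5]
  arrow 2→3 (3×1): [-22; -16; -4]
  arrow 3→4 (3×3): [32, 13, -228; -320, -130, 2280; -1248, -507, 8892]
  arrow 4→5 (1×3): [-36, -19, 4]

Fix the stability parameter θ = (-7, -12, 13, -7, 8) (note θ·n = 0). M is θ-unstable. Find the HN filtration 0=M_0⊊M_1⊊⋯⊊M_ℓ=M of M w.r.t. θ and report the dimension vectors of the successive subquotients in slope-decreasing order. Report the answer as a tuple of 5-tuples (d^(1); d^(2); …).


Barcode: M ≅ I[1,1], I[1,3], I[3,3], I[3,5], I[4,4]^2. HN layers by μ_θ (5 steps, strictly decreasing):
  μ^(1)=13; μ^(2)=8; μ^(3)=3; μ^(4)=-7; μ^(5)=-19/2

((0, 0, 2, 0, 0); (0, 0, 0, 0, 1); (0, 0, 1, 1, 0); (1, 0, 0, 2, 0); (1, 1, 0, 0, 0))


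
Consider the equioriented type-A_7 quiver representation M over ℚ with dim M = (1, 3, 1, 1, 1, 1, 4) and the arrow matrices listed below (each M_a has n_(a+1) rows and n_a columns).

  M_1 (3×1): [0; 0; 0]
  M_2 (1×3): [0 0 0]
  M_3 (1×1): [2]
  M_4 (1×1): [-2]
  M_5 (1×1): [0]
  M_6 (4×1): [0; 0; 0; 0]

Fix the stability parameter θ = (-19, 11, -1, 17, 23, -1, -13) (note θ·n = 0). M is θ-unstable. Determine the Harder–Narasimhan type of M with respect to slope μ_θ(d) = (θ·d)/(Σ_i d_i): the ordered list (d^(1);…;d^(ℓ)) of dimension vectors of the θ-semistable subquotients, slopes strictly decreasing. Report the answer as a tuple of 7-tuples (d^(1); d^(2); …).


Via rank(M_{q-1}∘⋯∘M_p): M ≅ I[1,1], I[2,2]^3, I[3,5], I[6,6], I[7,7]^4.
μ_θ-semistable layers: μ^(1)=23; μ^(2)=17; μ^(3)=11; μ^(4)=-1; μ^(5)=-13; μ^(6)=-19

((0, 0, 0, 0, 1, 0, 0); (0, 0, 0, 1, 0, 0, 0); (0, 3, 0, 0, 0, 0, 0); (0, 0, 1, 0, 0, 1, 0); (0, 0, 0, 0, 0, 0, 4); (1, 0, 0, 0, 0, 0, 0))


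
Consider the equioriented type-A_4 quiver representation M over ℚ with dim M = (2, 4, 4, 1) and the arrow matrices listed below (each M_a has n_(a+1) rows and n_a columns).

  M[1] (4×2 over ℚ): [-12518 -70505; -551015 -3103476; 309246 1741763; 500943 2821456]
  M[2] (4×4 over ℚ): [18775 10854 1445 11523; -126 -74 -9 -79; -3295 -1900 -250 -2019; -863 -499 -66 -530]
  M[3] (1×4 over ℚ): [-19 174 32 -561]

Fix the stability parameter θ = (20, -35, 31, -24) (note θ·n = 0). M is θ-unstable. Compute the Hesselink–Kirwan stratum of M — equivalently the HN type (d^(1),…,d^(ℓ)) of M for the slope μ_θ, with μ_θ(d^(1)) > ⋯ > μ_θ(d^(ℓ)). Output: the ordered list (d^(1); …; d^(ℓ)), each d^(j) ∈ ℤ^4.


Via rank(M_{q-1}∘⋯∘M_p): M ≅ I[1,3], I[1,4], I[2,3]^2.
μ_θ-semistable layers: μ^(1)=31; μ^(2)=7/2; μ^(3)=-15/2; μ^(4)=-35

((0, 0, 3, 0); (0, 0, 1, 1); (2, 2, 0, 0); (0, 2, 0, 0))
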